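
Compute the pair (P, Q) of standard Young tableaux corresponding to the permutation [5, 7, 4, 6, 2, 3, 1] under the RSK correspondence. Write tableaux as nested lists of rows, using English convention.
P = [[1, 3], [2, 6], [4, 7], [5]], Q = [[1, 2], [3, 4], [5, 6], [7]]

Insert each entry of the permutation into P by Schensted row insertion, recording in Q the position of each new cell.

Insert 5: appended to row 1. P = [[5]].
Insert 7: appended to row 1. P = [[5, 7]].
Insert 4: 4 bumps 5 from row 1; 5 starts row 2. P = [[4, 7], [5]].
Insert 6: 6 bumps 7 from row 1; 7 appends to row 2. P = [[4, 6], [5, 7]].
Insert 2: 2 bumps 4 from row 1; 4 bumps 5 from row 2; 5 starts row 3. P = [[2, 6], [4, 7], [5]].
Insert 3: 3 bumps 6 from row 1; 6 bumps 7 from row 2; 7 appends to row 3. P = [[2, 3], [4, 6], [5, 7]].
Insert 1: 1 bumps 2 from row 1; 2 bumps 4 from row 2; 4 bumps 5 from row 3; 5 starts row 4. P = [[1, 3], [2, 6], [4, 7], [5]].

So P = [[1, 3], [2, 6], [4, 7], [5]], Q = [[1, 2], [3, 4], [5, 6], [7]].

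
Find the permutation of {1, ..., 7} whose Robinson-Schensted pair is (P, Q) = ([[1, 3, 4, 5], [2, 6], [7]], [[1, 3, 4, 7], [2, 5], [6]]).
Reverse the RSK construction: for i from n down to 1, find the cell of Q containing i, remove the entry at that cell from P, and reverse-bump it up through P; the value ejected from row 1 is w(i).

Step i=7: Q has 7 at row 1, column 4; remove that cell from P, ejecting 5. So w(7) = 5. P is now [[1, 3, 4], [2, 6], [7]].
Step i=6: Q has 6 at row 3, column 1; remove 7 from row 3 of P and reverse-bump: 7 enters row 2 and ejects 6; 6 enters row 1 and ejects 4. So w(6) = 4. P is now [[1, 3, 6], [2, 7]].
Step i=5: Q has 5 at row 2, column 2; remove 7 from row 2 of P and reverse-bump: 7 enters row 1 and ejects 6. So w(5) = 6. P is now [[1, 3, 7], [2]].
Step i=4: Q has 4 at row 1, column 3; remove that cell from P, ejecting 7. So w(4) = 7. P is now [[1, 3], [2]].
Step i=3: Q has 3 at row 1, column 2; remove that cell from P, ejecting 3. So w(3) = 3. P is now [[1], [2]].
Step i=2: Q has 2 at row 2, column 1; remove 2 from row 2 of P and reverse-bump: 2 enters row 1 and ejects 1. So w(2) = 1. P is now [[2]].
Step i=1: Q has 1 at row 1, column 1; remove that cell from P, ejecting 2. So w(1) = 2. P is now [].

So w = 2 1 3 7 6 4 5.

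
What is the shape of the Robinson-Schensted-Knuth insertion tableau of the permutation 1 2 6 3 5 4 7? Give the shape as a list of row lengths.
[5, 1, 1]

Row-insert each entry into an empty tableau.

After inserting 1: P = [[1]].
After inserting 2: P = [[1, 2]].
After inserting 6: P = [[1, 2, 6]].
After inserting 3: P = [[1, 2, 3], [6]].
After inserting 5: P = [[1, 2, 3, 5], [6]].
After inserting 4: P = [[1, 2, 3, 4], [5], [6]].
After inserting 7: P = [[1, 2, 3, 4, 7], [5], [6]].

The final insertion tableau P = [[1, 2, 3, 4, 7], [5], [6]] has shape [5, 1, 1].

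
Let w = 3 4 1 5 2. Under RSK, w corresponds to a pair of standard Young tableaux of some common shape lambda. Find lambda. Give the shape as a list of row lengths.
[3, 2]

RSK row insertion gives P = [[1, 2, 5], [3, 4]], which has shape [3, 2].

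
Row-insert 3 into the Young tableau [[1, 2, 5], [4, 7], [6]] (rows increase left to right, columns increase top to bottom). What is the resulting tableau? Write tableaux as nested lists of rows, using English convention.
In row 1, 3 replaces 5 (the leftmost entry greater than 3); 5 is bumped to row 2. In row 2, 5 replaces 7 (the leftmost entry greater than 5); 7 is bumped to row 3. 7 is appended to row 3. The new tableau is [[1, 2, 3], [4, 5], [6, 7]].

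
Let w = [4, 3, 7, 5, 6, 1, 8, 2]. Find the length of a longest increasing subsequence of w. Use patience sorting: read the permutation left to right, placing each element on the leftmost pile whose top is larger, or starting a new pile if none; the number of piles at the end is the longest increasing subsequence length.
4: new pile. tops = [4]
3: onto pile 1 (replacing 4). tops = [3]
7: new pile. tops = [3, 7]
5: onto pile 2 (replacing 7). tops = [3, 5]
6: new pile. tops = [3, 5, 6]
1: onto pile 1 (replacing 3). tops = [1, 5, 6]
8: new pile. tops = [1, 5, 6, 8]
2: onto pile 2 (replacing 5). tops = [1, 2, 6, 8]

4 piles, so the longest increasing subsequence has length 4.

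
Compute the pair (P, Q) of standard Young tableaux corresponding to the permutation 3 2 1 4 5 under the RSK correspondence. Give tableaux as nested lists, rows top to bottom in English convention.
Insert each entry of the permutation into P by Schensted row insertion, recording in Q the position of each new cell.

Insert 3: appended to row 1. P = [[3]], Q = [[1]].
Insert 2: 2 bumps 3 from row 1; 3 starts row 2. P = [[2], [3]], Q = [[1], [2]].
Insert 1: 1 bumps 2 from row 1; 2 bumps 3 from row 2; 3 starts row 3. P = [[1], [2], [3]], Q = [[1], [2], [3]].
Insert 4: appended to row 1. P = [[1, 4], [2], [3]], Q = [[1, 4], [2], [3]].
Insert 5: appended to row 1. P = [[1, 4, 5], [2], [3]], Q = [[1, 4, 5], [2], [3]].

So P = [[1, 4, 5], [2], [3]], Q = [[1, 4, 5], [2], [3]].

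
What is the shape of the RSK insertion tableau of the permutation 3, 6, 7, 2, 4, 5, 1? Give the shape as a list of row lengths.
Row-insert each entry into an empty tableau.

After inserting 3: P = [[3]].
After inserting 6: P = [[3, 6]].
After inserting 7: P = [[3, 6, 7]].
After inserting 2: P = [[2, 6, 7], [3]].
After inserting 4: P = [[2, 4, 7], [3, 6]].
After inserting 5: P = [[2, 4, 5], [3, 6, 7]].
After inserting 1: P = [[1, 4, 5], [2, 6, 7], [3]].

The final insertion tableau P = [[1, 4, 5], [2, 6, 7], [3]] has shape [3, 3, 1].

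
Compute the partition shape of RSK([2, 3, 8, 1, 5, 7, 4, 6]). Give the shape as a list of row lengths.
Row-insert each entry into an empty tableau.

After inserting 2: P = [[2]].
After inserting 3: P = [[2, 3]].
After inserting 8: P = [[2, 3, 8]].
After inserting 1: P = [[1, 3, 8], [2]].
After inserting 5: P = [[1, 3, 5], [2, 8]].
After inserting 7: P = [[1, 3, 5, 7], [2, 8]].
After inserting 4: P = [[1, 3, 4, 7], [2, 5], [8]].
After inserting 6: P = [[1, 3, 4, 6], [2, 5, 7], [8]].

The final insertion tableau P = [[1, 3, 4, 6], [2, 5, 7], [8]] has shape [4, 3, 1].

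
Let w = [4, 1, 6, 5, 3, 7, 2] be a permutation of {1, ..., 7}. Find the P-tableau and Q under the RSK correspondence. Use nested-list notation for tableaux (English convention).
Insert each entry of the permutation into P by Schensted row insertion, recording in Q the position of each new cell.

Insert 4: appended to row 1. P = [[4]].
Insert 1: 1 bumps 4 from row 1; 4 starts row 2. P = [[1], [4]].
Insert 6: appended to row 1. P = [[1, 6], [4]].
Insert 5: 5 bumps 6 from row 1; 6 appends to row 2. P = [[1, 5], [4, 6]].
Insert 3: 3 bumps 5 from row 1; 5 bumps 6 from row 2; 6 starts row 3. P = [[1, 3], [4, 5], [6]].
Insert 7: appended to row 1. P = [[1, 3, 7], [4, 5], [6]].
Insert 2: 2 bumps 3 from row 1; 3 bumps 4 from row 2; 4 bumps 6 from row 3; 6 starts row 4. P = [[1, 2, 7], [3, 5], [4], [6]].

So P = [[1, 2, 7], [3, 5], [4], [6]], Q = [[1, 3, 6], [2, 4], [5], [7]].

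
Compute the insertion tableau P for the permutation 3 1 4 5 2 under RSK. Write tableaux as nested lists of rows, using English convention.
P = [[1, 2, 5], [3, 4]]

Insert 3: appended to row 1. P = [[3]].
Insert 1: 1 bumps 3 from row 1; 3 starts row 2. P = [[1], [3]].
Insert 4: appended to row 1. P = [[1, 4], [3]].
Insert 5: appended to row 1. P = [[1, 4, 5], [3]].
Insert 2: 2 bumps 4 from row 1; 4 appends to row 2. P = [[1, 2, 5], [3, 4]].

So P = [[1, 2, 5], [3, 4]].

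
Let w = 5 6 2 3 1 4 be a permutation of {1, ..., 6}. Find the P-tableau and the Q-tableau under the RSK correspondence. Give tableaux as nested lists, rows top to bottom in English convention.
Insert each entry of the permutation into P by Schensted row insertion, recording in Q the position of each new cell.

Insert 5: appended to row 1. P = [[5]].
Insert 6: appended to row 1. P = [[5, 6]].
Insert 2: 2 bumps 5 from row 1; 5 starts row 2. P = [[2, 6], [5]].
Insert 3: 3 bumps 6 from row 1; 6 appends to row 2. P = [[2, 3], [5, 6]].
Insert 1: 1 bumps 2 from row 1; 2 bumps 5 from row 2; 5 starts row 3. P = [[1, 3], [2, 6], [5]].
Insert 4: appended to row 1. P = [[1, 3, 4], [2, 6], [5]].

So P = [[1, 3, 4], [2, 6], [5]], Q = [[1, 2, 6], [3, 4], [5]].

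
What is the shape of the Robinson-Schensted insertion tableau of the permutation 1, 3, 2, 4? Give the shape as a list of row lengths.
Row-insert each entry into an empty tableau.

After inserting 1: P = [[1]].
After inserting 3: P = [[1, 3]].
After inserting 2: P = [[1, 2], [3]].
After inserting 4: P = [[1, 2, 4], [3]].

The final insertion tableau P = [[1, 2, 4], [3]] has shape [3, 1].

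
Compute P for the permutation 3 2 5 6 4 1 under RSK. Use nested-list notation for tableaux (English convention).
Insert 3: appended to row 1. P = [[3]].
Insert 2: 2 bumps 3 from row 1; 3 starts row 2. P = [[2], [3]].
Insert 5: appended to row 1. P = [[2, 5], [3]].
Insert 6: appended to row 1. P = [[2, 5, 6], [3]].
Insert 4: 4 bumps 5 from row 1; 5 appends to row 2. P = [[2, 4, 6], [3, 5]].
Insert 1: 1 bumps 2 from row 1; 2 bumps 3 from row 2; 3 starts row 3. P = [[1, 4, 6], [2, 5], [3]].

So P = [[1, 4, 6], [2, 5], [3]].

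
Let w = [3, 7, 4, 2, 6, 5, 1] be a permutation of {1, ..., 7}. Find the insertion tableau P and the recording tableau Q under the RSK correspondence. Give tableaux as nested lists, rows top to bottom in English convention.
P = [[1, 4, 5], [2, 6], [3], [7]], Q = [[1, 2, 5], [3, 6], [4], [7]]

Insert each entry of the permutation into P by Schensted row insertion, recording in Q the position of each new cell.

After inserting 3: P = [[3]].
After inserting 7: P = [[3, 7]].
After inserting 4: P = [[3, 4], [7]].
After inserting 2: P = [[2, 4], [3], [7]].
After inserting 6: P = [[2, 4, 6], [3], [7]].
After inserting 5: P = [[2, 4, 5], [3, 6], [7]].
After inserting 1: P = [[1, 4, 5], [2, 6], [3], [7]].

So P = [[1, 4, 5], [2, 6], [3], [7]], Q = [[1, 2, 5], [3, 6], [4], [7]].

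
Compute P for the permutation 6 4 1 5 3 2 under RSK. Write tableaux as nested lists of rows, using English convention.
Insert 6: appended to row 1. P = [[6]].
Insert 4: 4 bumps 6 from row 1; 6 starts row 2. P = [[4], [6]].
Insert 1: 1 bumps 4 from row 1; 4 bumps 6 from row 2; 6 starts row 3. P = [[1], [4], [6]].
Insert 5: appended to row 1. P = [[1, 5], [4], [6]].
Insert 3: 3 bumps 5 from row 1; 5 appends to row 2. P = [[1, 3], [4, 5], [6]].
Insert 2: 2 bumps 3 from row 1; 3 bumps 4 from row 2; 4 bumps 6 from row 3; 6 starts row 4. P = [[1, 2], [3, 5], [4], [6]].

So P = [[1, 2], [3, 5], [4], [6]].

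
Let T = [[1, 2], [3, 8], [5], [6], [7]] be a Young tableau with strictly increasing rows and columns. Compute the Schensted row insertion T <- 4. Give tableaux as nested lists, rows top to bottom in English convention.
[[1, 2, 4], [3, 8], [5], [6], [7]]

4 is larger than every entry of row 1, so it is appended to row 1. The new tableau is [[1, 2, 4], [3, 8], [5], [6], [7]].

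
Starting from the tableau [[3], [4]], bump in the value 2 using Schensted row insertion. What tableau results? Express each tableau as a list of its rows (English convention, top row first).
In row 1, 2 replaces 3 (the leftmost entry greater than 2); 3 is bumped to row 2. In row 2, 3 replaces 4 (the leftmost entry greater than 3); 4 is bumped to row 3. 4 starts a new row 3. The new tableau is [[2], [3], [4]].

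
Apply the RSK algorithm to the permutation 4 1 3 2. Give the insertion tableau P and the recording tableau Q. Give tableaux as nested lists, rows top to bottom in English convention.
P = [[1, 2], [3], [4]], Q = [[1, 3], [2], [4]]

Insert each entry of the permutation into P by Schensted row insertion, recording in Q the position of each new cell.

Insert 4: appended to row 1. P = [[4]], Q = [[1]].
Insert 1: 1 bumps 4 from row 1; 4 starts row 2. P = [[1], [4]], Q = [[1], [2]].
Insert 3: appended to row 1. P = [[1, 3], [4]], Q = [[1, 3], [2]].
Insert 2: 2 bumps 3 from row 1; 3 bumps 4 from row 2; 4 starts row 3. P = [[1, 2], [3], [4]], Q = [[1, 3], [2], [4]].

So P = [[1, 2], [3], [4]], Q = [[1, 3], [2], [4]].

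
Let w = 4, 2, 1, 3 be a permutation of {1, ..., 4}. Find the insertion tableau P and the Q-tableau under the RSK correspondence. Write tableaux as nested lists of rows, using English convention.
Insert each entry of the permutation into P by Schensted row insertion, recording in Q the position of each new cell.

Insert 4: appended to row 1. P = [[4]].
Insert 2: 2 bumps 4 from row 1; 4 starts row 2. P = [[2], [4]].
Insert 1: 1 bumps 2 from row 1; 2 bumps 4 from row 2; 4 starts row 3. P = [[1], [2], [4]].
Insert 3: appended to row 1. P = [[1, 3], [2], [4]].

So P = [[1, 3], [2], [4]], Q = [[1, 4], [2], [3]].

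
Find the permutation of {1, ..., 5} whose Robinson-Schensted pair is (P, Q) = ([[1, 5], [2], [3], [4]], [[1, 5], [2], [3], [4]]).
Reverse the RSK construction: for i from n down to 1, find the cell of Q containing i, remove the entry at that cell from P, and reverse-bump it up through P; the value ejected from row 1 is w(i).

Step i=5: Q has 5 at row 1, column 2; remove that cell from P, ejecting 5. So w(5) = 5. P is now [[1], [2], [3], [4]].
Step i=4: Q has 4 at row 4, column 1; remove 4 from row 4 of P and reverse-bump: 4 enters row 3 and ejects 3; 3 enters row 2 and ejects 2; 2 enters row 1 and ejects 1. So w(4) = 1. P is now [[2], [3], [4]].
Step i=3: Q has 3 at row 3, column 1; remove 4 from row 3 of P and reverse-bump: 4 enters row 2 and ejects 3; 3 enters row 1 and ejects 2. So w(3) = 2. P is now [[3], [4]].
Step i=2: Q has 2 at row 2, column 1; remove 4 from row 2 of P and reverse-bump: 4 enters row 1 and ejects 3. So w(2) = 3. P is now [[4]].
Step i=1: Q has 1 at row 1, column 1; remove that cell from P, ejecting 4. So w(1) = 4. P is now [].

So w = 4 3 2 1 5.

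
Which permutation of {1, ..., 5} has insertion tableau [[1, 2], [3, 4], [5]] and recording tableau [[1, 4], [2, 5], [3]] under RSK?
Reverse the RSK construction: for i from n down to 1, find the cell of Q containing i, remove the entry at that cell from P, and reverse-bump it up through P; the value ejected from row 1 is w(i).

Step i=5: Q has 5 at row 2, column 2; remove 4 from row 2 of P and reverse-bump: 4 enters row 1 and ejects 2. So w(5) = 2. P is now [[1, 4], [3], [5]].
Step i=4: Q has 4 at row 1, column 2; remove that cell from P, ejecting 4. So w(4) = 4. P is now [[1], [3], [5]].
Step i=3: Q has 3 at row 3, column 1; remove 5 from row 3 of P and reverse-bump: 5 enters row 2 and ejects 3; 3 enters row 1 and ejects 1. So w(3) = 1. P is now [[3], [5]].
Step i=2: Q has 2 at row 2, column 1; remove 5 from row 2 of P and reverse-bump: 5 enters row 1 and ejects 3. So w(2) = 3. P is now [[5]].
Step i=1: Q has 1 at row 1, column 1; remove that cell from P, ejecting 5. So w(1) = 5. P is now [].

So w = 5 3 1 4 2.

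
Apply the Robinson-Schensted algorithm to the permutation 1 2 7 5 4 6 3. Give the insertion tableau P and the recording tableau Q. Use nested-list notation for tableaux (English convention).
P = [[1, 2, 3, 6], [4], [5], [7]], Q = [[1, 2, 3, 6], [4], [5], [7]]

Insert each entry of the permutation into P by Schensted row insertion, recording in Q the position of each new cell.

After inserting 1: P = [[1]].
After inserting 2: P = [[1, 2]].
After inserting 7: P = [[1, 2, 7]].
After inserting 5: P = [[1, 2, 5], [7]].
After inserting 4: P = [[1, 2, 4], [5], [7]].
After inserting 6: P = [[1, 2, 4, 6], [5], [7]].
After inserting 3: P = [[1, 2, 3, 6], [4], [5], [7]].

So P = [[1, 2, 3, 6], [4], [5], [7]], Q = [[1, 2, 3, 6], [4], [5], [7]].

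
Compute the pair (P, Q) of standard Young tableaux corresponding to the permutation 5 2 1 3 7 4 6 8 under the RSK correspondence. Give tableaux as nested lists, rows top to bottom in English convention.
P = [[1, 3, 4, 6, 8], [2, 7], [5]], Q = [[1, 4, 5, 7, 8], [2, 6], [3]]

Insert each entry of the permutation into P by Schensted row insertion, recording in Q the position of each new cell.

Insert 5: appended to row 1. P = [[5]], Q = [[1]].
Insert 2: 2 bumps 5 from row 1; 5 starts row 2. P = [[2], [5]], Q = [[1], [2]].
Insert 1: 1 bumps 2 from row 1; 2 bumps 5 from row 2; 5 starts row 3. P = [[1], [2], [5]], Q = [[1], [2], [3]].
Insert 3: appended to row 1. P = [[1, 3], [2], [5]], Q = [[1, 4], [2], [3]].
Insert 7: appended to row 1. P = [[1, 3, 7], [2], [5]], Q = [[1, 4, 5], [2], [3]].
Insert 4: 4 bumps 7 from row 1; 7 appends to row 2. P = [[1, 3, 4], [2, 7], [5]], Q = [[1, 4, 5], [2, 6], [3]].
Insert 6: appended to row 1. P = [[1, 3, 4, 6], [2, 7], [5]], Q = [[1, 4, 5, 7], [2, 6], [3]].
Insert 8: appended to row 1. P = [[1, 3, 4, 6, 8], [2, 7], [5]], Q = [[1, 4, 5, 7, 8], [2, 6], [3]].

So P = [[1, 3, 4, 6, 8], [2, 7], [5]], Q = [[1, 4, 5, 7, 8], [2, 6], [3]].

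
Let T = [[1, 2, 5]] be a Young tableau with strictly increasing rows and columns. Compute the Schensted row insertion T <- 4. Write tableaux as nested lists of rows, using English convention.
[[1, 2, 4], [5]]

In row 1, 4 replaces 5 (the leftmost entry greater than 4); 5 is bumped to row 2. 5 starts a new row 2. The new tableau is [[1, 2, 4], [5]].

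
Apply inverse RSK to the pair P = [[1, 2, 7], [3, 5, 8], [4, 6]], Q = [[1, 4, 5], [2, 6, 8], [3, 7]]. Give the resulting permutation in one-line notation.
Reverse the RSK construction: for i from n down to 1, find the cell of Q containing i, remove the entry at that cell from P, and reverse-bump it up through P; the value ejected from row 1 is w(i).

Step i=8: Q has 8 at row 2, column 3; remove 8 from row 2 of P and reverse-bump: 8 enters row 1 and ejects 7. So w(8) = 7. P is now [[1, 2, 8], [3, 5], [4, 6]].
Step i=7: Q has 7 at row 3, column 2; remove 6 from row 3 of P and reverse-bump: 6 enters row 2 and ejects 5; 5 enters row 1 and ejects 2. So w(7) = 2. P is now [[1, 5, 8], [3, 6], [4]].
Step i=6: Q has 6 at row 2, column 2; remove 6 from row 2 of P and reverse-bump: 6 enters row 1 and ejects 5. So w(6) = 5. P is now [[1, 6, 8], [3], [4]].
Step i=5: Q has 5 at row 1, column 3; remove that cell from P, ejecting 8. So w(5) = 8. P is now [[1, 6], [3], [4]].
Step i=4: Q has 4 at row 1, column 2; remove that cell from P, ejecting 6. So w(4) = 6. P is now [[1], [3], [4]].
Step i=3: Q has 3 at row 3, column 1; remove 4 from row 3 of P and reverse-bump: 4 enters row 2 and ejects 3; 3 enters row 1 and ejects 1. So w(3) = 1. P is now [[3], [4]].
Step i=2: Q has 2 at row 2, column 1; remove 4 from row 2 of P and reverse-bump: 4 enters row 1 and ejects 3. So w(2) = 3. P is now [[4]].
Step i=1: Q has 1 at row 1, column 1; remove that cell from P, ejecting 4. So w(1) = 4. P is now [].

So w = 4 3 1 6 8 5 2 7.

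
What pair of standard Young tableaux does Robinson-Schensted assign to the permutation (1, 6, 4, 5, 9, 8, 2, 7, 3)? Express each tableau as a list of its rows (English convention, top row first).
P = [[1, 2, 3, 7], [4, 5], [6, 8], [9]], Q = [[1, 2, 4, 5], [3, 6], [7, 8], [9]]

Insert each entry of the permutation into P by Schensted row insertion, recording in Q the position of each new cell.

Insert 1: appended to row 1. P = [[1]], Q = [[1]].
Insert 6: appended to row 1. P = [[1, 6]], Q = [[1, 2]].
Insert 4: 4 bumps 6 from row 1; 6 starts row 2. P = [[1, 4], [6]], Q = [[1, 2], [3]].
Insert 5: appended to row 1. P = [[1, 4, 5], [6]], Q = [[1, 2, 4], [3]].
Insert 9: appended to row 1. P = [[1, 4, 5, 9], [6]], Q = [[1, 2, 4, 5], [3]].
Insert 8: 8 bumps 9 from row 1; 9 appends to row 2. P = [[1, 4, 5, 8], [6, 9]], Q = [[1, 2, 4, 5], [3, 6]].
Insert 2: 2 bumps 4 from row 1; 4 bumps 6 from row 2; 6 starts row 3. P = [[1, 2, 5, 8], [4, 9], [6]], Q = [[1, 2, 4, 5], [3, 6], [7]].
Insert 7: 7 bumps 8 from row 1; 8 bumps 9 from row 2; 9 appends to row 3. P = [[1, 2, 5, 7], [4, 8], [6, 9]], Q = [[1, 2, 4, 5], [3, 6], [7, 8]].
Insert 3: 3 bumps 5 from row 1; 5 bumps 8 from row 2; 8 bumps 9 from row 3; 9 starts row 4. P = [[1, 2, 3, 7], [4, 5], [6, 8], [9]], Q = [[1, 2, 4, 5], [3, 6], [7, 8], [9]].

So P = [[1, 2, 3, 7], [4, 5], [6, 8], [9]], Q = [[1, 2, 4, 5], [3, 6], [7, 8], [9]].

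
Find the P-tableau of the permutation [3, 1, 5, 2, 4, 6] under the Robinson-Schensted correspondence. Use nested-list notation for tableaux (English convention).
P = [[1, 2, 4, 6], [3, 5]]

Insert 3: appended to row 1. P = [[3]].
Insert 1: 1 bumps 3 from row 1; 3 starts row 2. P = [[1], [3]].
Insert 5: appended to row 1. P = [[1, 5], [3]].
Insert 2: 2 bumps 5 from row 1; 5 appends to row 2. P = [[1, 2], [3, 5]].
Insert 4: appended to row 1. P = [[1, 2, 4], [3, 5]].
Insert 6: appended to row 1. P = [[1, 2, 4, 6], [3, 5]].

So P = [[1, 2, 4, 6], [3, 5]].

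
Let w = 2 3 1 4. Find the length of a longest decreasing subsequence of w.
2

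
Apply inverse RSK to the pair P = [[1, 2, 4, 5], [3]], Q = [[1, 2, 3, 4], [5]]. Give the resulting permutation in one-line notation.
Reverse the RSK construction: for i from n down to 1, find the cell of Q containing i, remove the entry at that cell from P, and reverse-bump it up through P; the value ejected from row 1 is w(i).

Step i=5: Q has 5 at row 2, column 1; remove 3 from row 2 of P and reverse-bump: 3 enters row 1 and ejects 2. So w(5) = 2. P is now [[1, 3, 4, 5]].
Step i=4: Q has 4 at row 1, column 4; remove that cell from P, ejecting 5. So w(4) = 5. P is now [[1, 3, 4]].
Step i=3: Q has 3 at row 1, column 3; remove that cell from P, ejecting 4. So w(3) = 4. P is now [[1, 3]].
Step i=2: Q has 2 at row 1, column 2; remove that cell from P, ejecting 3. So w(2) = 3. P is now [[1]].
Step i=1: Q has 1 at row 1, column 1; remove that cell from P, ejecting 1. So w(1) = 1. P is now [].

So w = 1 3 4 5 2.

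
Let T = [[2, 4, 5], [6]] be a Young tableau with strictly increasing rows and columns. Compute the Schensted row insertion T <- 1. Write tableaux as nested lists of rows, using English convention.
In row 1, 1 replaces 2 (the leftmost entry greater than 1); 2 is bumped to row 2. In row 2, 2 replaces 6 (the leftmost entry greater than 2); 6 is bumped to row 3. 6 starts a new row 3. The new tableau is [[1, 4, 5], [2], [6]].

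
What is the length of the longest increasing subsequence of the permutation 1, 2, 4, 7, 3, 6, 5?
4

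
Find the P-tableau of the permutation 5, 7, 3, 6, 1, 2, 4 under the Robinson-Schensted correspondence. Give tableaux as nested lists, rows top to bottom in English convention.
After inserting 5: P = [[5]].
After inserting 7: P = [[5, 7]].
After inserting 3: P = [[3, 7], [5]].
After inserting 6: P = [[3, 6], [5, 7]].
After inserting 1: P = [[1, 6], [3, 7], [5]].
After inserting 2: P = [[1, 2], [3, 6], [5, 7]].
After inserting 4: P = [[1, 2, 4], [3, 6], [5, 7]].

So P = [[1, 2, 4], [3, 6], [5, 7]].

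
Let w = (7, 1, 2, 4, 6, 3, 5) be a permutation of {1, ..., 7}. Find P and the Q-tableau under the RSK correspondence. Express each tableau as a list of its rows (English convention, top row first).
P = [[1, 2, 3, 5], [4, 6], [7]], Q = [[1, 3, 4, 5], [2, 7], [6]]

Insert each entry of the permutation into P by Schensted row insertion, recording in Q the position of each new cell.

Insert 7: appended to row 1. P = [[7]], Q = [[1]].
Insert 1: 1 bumps 7 from row 1; 7 starts row 2. P = [[1], [7]], Q = [[1], [2]].
Insert 2: appended to row 1. P = [[1, 2], [7]], Q = [[1, 3], [2]].
Insert 4: appended to row 1. P = [[1, 2, 4], [7]], Q = [[1, 3, 4], [2]].
Insert 6: appended to row 1. P = [[1, 2, 4, 6], [7]], Q = [[1, 3, 4, 5], [2]].
Insert 3: 3 bumps 4 from row 1; 4 bumps 7 from row 2; 7 starts row 3. P = [[1, 2, 3, 6], [4], [7]], Q = [[1, 3, 4, 5], [2], [6]].
Insert 5: 5 bumps 6 from row 1; 6 appends to row 2. P = [[1, 2, 3, 5], [4, 6], [7]], Q = [[1, 3, 4, 5], [2, 7], [6]].

So P = [[1, 2, 3, 5], [4, 6], [7]], Q = [[1, 3, 4, 5], [2, 7], [6]].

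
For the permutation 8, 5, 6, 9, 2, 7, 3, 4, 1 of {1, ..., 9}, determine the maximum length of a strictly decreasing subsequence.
4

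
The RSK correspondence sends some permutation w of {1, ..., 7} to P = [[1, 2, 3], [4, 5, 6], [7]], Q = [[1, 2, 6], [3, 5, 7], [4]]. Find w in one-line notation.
4 7 5 1 2 6 3

Reverse the RSK construction: for i from n down to 1, find the cell of Q containing i, remove the entry at that cell from P, and reverse-bump it up through P; the value ejected from row 1 is w(i).

Step i=7: Q has 7 at row 2, column 3; remove 6 from row 2 of P and reverse-bump: 6 enters row 1 and ejects 3. So w(7) = 3. P is now [[1, 2, 6], [4, 5], [7]].
Step i=6: Q has 6 at row 1, column 3; remove that cell from P, ejecting 6. So w(6) = 6. P is now [[1, 2], [4, 5], [7]].
Step i=5: Q has 5 at row 2, column 2; remove 5 from row 2 of P and reverse-bump: 5 enters row 1 and ejects 2. So w(5) = 2. P is now [[1, 5], [4], [7]].
Step i=4: Q has 4 at row 3, column 1; remove 7 from row 3 of P and reverse-bump: 7 enters row 2 and ejects 4; 4 enters row 1 and ejects 1. So w(4) = 1. P is now [[4, 5], [7]].
Step i=3: Q has 3 at row 2, column 1; remove 7 from row 2 of P and reverse-bump: 7 enters row 1 and ejects 5. So w(3) = 5. P is now [[4, 7]].
Step i=2: Q has 2 at row 1, column 2; remove that cell from P, ejecting 7. So w(2) = 7. P is now [[4]].
Step i=1: Q has 1 at row 1, column 1; remove that cell from P, ejecting 4. So w(1) = 4. P is now [].

So w = 4 7 5 1 2 6 3.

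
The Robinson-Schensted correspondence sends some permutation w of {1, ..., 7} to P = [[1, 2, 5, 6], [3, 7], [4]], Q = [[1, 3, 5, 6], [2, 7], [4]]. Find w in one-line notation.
Reverse the RSK construction: for i from n down to 1, find the cell of Q containing i, remove the entry at that cell from P, and reverse-bump it up through P; the value ejected from row 1 is w(i).

Step i=7: Q has 7 at row 2, column 2; remove 7 from row 2 of P and reverse-bump: 7 enters row 1 and ejects 6. So w(7) = 6. P is now [[1, 2, 5, 7], [3], [4]].
Step i=6: Q has 6 at row 1, column 4; remove that cell from P, ejecting 7. So w(6) = 7. P is now [[1, 2, 5], [3], [4]].
Step i=5: Q has 5 at row 1, column 3; remove that cell from P, ejecting 5. So w(5) = 5. P is now [[1, 2], [3], [4]].
Step i=4: Q has 4 at row 3, column 1; remove 4 from row 3 of P and reverse-bump: 4 enters row 2 and ejects 3; 3 enters row 1 and ejects 2. So w(4) = 2. P is now [[1, 3], [4]].
Step i=3: Q has 3 at row 1, column 2; remove that cell from P, ejecting 3. So w(3) = 3. P is now [[1], [4]].
Step i=2: Q has 2 at row 2, column 1; remove 4 from row 2 of P and reverse-bump: 4 enters row 1 and ejects 1. So w(2) = 1. P is now [[4]].
Step i=1: Q has 1 at row 1, column 1; remove that cell from P, ejecting 4. So w(1) = 4. P is now [].

So w = 4 1 3 2 5 7 6.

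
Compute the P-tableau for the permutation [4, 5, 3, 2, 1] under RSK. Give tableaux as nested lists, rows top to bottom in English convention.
P = [[1, 5], [2], [3], [4]]

Insert 4: appended to row 1. P = [[4]].
Insert 5: appended to row 1. P = [[4, 5]].
Insert 3: 3 bumps 4 from row 1; 4 starts row 2. P = [[3, 5], [4]].
Insert 2: 2 bumps 3 from row 1; 3 bumps 4 from row 2; 4 starts row 3. P = [[2, 5], [3], [4]].
Insert 1: 1 bumps 2 from row 1; 2 bumps 3 from row 2; 3 bumps 4 from row 3; 4 starts row 4. P = [[1, 5], [2], [3], [4]].

So P = [[1, 5], [2], [3], [4]].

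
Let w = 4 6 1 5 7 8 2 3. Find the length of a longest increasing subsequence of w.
4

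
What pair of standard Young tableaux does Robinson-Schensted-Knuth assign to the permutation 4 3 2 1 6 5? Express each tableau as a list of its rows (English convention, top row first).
P = [[1, 5], [2, 6], [3], [4]], Q = [[1, 5], [2, 6], [3], [4]]

Insert each entry of the permutation into P by Schensted row insertion, recording in Q the position of each new cell.

Insert 4: appended to row 1. P = [[4]], Q = [[1]].
Insert 3: 3 bumps 4 from row 1; 4 starts row 2. P = [[3], [4]], Q = [[1], [2]].
Insert 2: 2 bumps 3 from row 1; 3 bumps 4 from row 2; 4 starts row 3. P = [[2], [3], [4]], Q = [[1], [2], [3]].
Insert 1: 1 bumps 2 from row 1; 2 bumps 3 from row 2; 3 bumps 4 from row 3; 4 starts row 4. P = [[1], [2], [3], [4]], Q = [[1], [2], [3], [4]].
Insert 6: appended to row 1. P = [[1, 6], [2], [3], [4]], Q = [[1, 5], [2], [3], [4]].
Insert 5: 5 bumps 6 from row 1; 6 appends to row 2. P = [[1, 5], [2, 6], [3], [4]], Q = [[1, 5], [2, 6], [3], [4]].

So P = [[1, 5], [2, 6], [3], [4]], Q = [[1, 5], [2, 6], [3], [4]].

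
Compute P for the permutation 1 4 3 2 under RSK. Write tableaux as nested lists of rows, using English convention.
After inserting 1: P = [[1]].
After inserting 4: P = [[1, 4]].
After inserting 3: P = [[1, 3], [4]].
After inserting 2: P = [[1, 2], [3], [4]].

So P = [[1, 2], [3], [4]].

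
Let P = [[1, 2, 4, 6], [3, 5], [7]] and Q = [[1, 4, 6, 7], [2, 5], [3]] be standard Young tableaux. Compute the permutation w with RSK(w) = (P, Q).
7 3 1 5 2 4 6

Reverse the RSK construction: for i from n down to 1, find the cell of Q containing i, remove the entry at that cell from P, and reverse-bump it up through P; the value ejected from row 1 is w(i).

Step i=7: Q has 7 at row 1, column 4; remove that cell from P, ejecting 6. So w(7) = 6. P is now [[1, 2, 4], [3, 5], [7]].
Step i=6: Q has 6 at row 1, column 3; remove that cell from P, ejecting 4. So w(6) = 4. P is now [[1, 2], [3, 5], [7]].
Step i=5: Q has 5 at row 2, column 2; remove 5 from row 2 of P and reverse-bump: 5 enters row 1 and ejects 2. So w(5) = 2. P is now [[1, 5], [3], [7]].
Step i=4: Q has 4 at row 1, column 2; remove that cell from P, ejecting 5. So w(4) = 5. P is now [[1], [3], [7]].
Step i=3: Q has 3 at row 3, column 1; remove 7 from row 3 of P and reverse-bump: 7 enters row 2 and ejects 3; 3 enters row 1 and ejects 1. So w(3) = 1. P is now [[3], [7]].
Step i=2: Q has 2 at row 2, column 1; remove 7 from row 2 of P and reverse-bump: 7 enters row 1 and ejects 3. So w(2) = 3. P is now [[7]].
Step i=1: Q has 1 at row 1, column 1; remove that cell from P, ejecting 7. So w(1) = 7. P is now [].

So w = 7 3 1 5 2 4 6.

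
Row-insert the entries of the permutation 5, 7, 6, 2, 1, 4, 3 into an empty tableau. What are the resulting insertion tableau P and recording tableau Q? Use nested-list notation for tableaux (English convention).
Insert each entry of the permutation into P by Schensted row insertion, recording in Q the position of each new cell.

After inserting 5: P = [[5]].
After inserting 7: P = [[5, 7]].
After inserting 6: P = [[5, 6], [7]].
After inserting 2: P = [[2, 6], [5], [7]].
After inserting 1: P = [[1, 6], [2], [5], [7]].
After inserting 4: P = [[1, 4], [2, 6], [5], [7]].
After inserting 3: P = [[1, 3], [2, 4], [5, 6], [7]].

So P = [[1, 3], [2, 4], [5, 6], [7]], Q = [[1, 2], [3, 6], [4, 7], [5]].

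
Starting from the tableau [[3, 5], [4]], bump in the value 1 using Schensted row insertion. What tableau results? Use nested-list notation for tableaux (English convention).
[[1, 5], [3], [4]]

In row 1, 1 replaces 3 (the leftmost entry greater than 1); 3 is bumped to row 2. In row 2, 3 replaces 4 (the leftmost entry greater than 3); 4 is bumped to row 3. 4 starts a new row 3. The new tableau is [[1, 5], [3], [4]].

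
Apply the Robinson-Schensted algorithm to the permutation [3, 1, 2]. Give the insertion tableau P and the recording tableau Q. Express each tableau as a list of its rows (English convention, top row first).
P = [[1, 2], [3]], Q = [[1, 3], [2]]

Insert each entry of the permutation into P by Schensted row insertion, recording in Q the position of each new cell.

Insert 3: appended to row 1. P = [[3]].
Insert 1: 1 bumps 3 from row 1; 3 starts row 2. P = [[1], [3]].
Insert 2: appended to row 1. P = [[1, 2], [3]].

So P = [[1, 2], [3]], Q = [[1, 3], [2]].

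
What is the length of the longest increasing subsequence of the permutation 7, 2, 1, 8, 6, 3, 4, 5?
4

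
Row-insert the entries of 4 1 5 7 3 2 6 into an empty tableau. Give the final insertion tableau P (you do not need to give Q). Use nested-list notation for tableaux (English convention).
P = [[1, 2, 6], [3, 5, 7], [4]]

Insert 4: appended to row 1. P = [[4]].
Insert 1: 1 bumps 4 from row 1; 4 starts row 2. P = [[1], [4]].
Insert 5: appended to row 1. P = [[1, 5], [4]].
Insert 7: appended to row 1. P = [[1, 5, 7], [4]].
Insert 3: 3 bumps 5 from row 1; 5 appends to row 2. P = [[1, 3, 7], [4, 5]].
Insert 2: 2 bumps 3 from row 1; 3 bumps 4 from row 2; 4 starts row 3. P = [[1, 2, 7], [3, 5], [4]].
Insert 6: 6 bumps 7 from row 1; 7 appends to row 2. P = [[1, 2, 6], [3, 5, 7], [4]].

So P = [[1, 2, 6], [3, 5, 7], [4]].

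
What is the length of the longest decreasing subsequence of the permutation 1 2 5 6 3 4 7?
2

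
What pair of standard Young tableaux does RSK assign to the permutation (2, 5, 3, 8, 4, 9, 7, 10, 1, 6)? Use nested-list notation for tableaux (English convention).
P = [[1, 3, 4, 6, 10], [2, 7, 9], [5, 8]], Q = [[1, 2, 4, 6, 8], [3, 5, 7], [9, 10]]

Insert each entry of the permutation into P by Schensted row insertion, recording in Q the position of each new cell.

After inserting 2: P = [[2]].
After inserting 5: P = [[2, 5]].
After inserting 3: P = [[2, 3], [5]].
After inserting 8: P = [[2, 3, 8], [5]].
After inserting 4: P = [[2, 3, 4], [5, 8]].
After inserting 9: P = [[2, 3, 4, 9], [5, 8]].
After inserting 7: P = [[2, 3, 4, 7], [5, 8, 9]].
After inserting 10: P = [[2, 3, 4, 7, 10], [5, 8, 9]].
After inserting 1: P = [[1, 3, 4, 7, 10], [2, 8, 9], [5]].
After inserting 6: P = [[1, 3, 4, 6, 10], [2, 7, 9], [5, 8]].

So P = [[1, 3, 4, 6, 10], [2, 7, 9], [5, 8]], Q = [[1, 2, 4, 6, 8], [3, 5, 7], [9, 10]].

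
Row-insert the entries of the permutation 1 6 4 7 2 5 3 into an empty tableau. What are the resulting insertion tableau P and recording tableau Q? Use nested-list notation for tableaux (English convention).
P = [[1, 2, 3], [4, 5], [6, 7]], Q = [[1, 2, 4], [3, 6], [5, 7]]

Insert each entry of the permutation into P by Schensted row insertion, recording in Q the position of each new cell.

Insert 1: appended to row 1. P = [[1]].
Insert 6: appended to row 1. P = [[1, 6]].
Insert 4: 4 bumps 6 from row 1; 6 starts row 2. P = [[1, 4], [6]].
Insert 7: appended to row 1. P = [[1, 4, 7], [6]].
Insert 2: 2 bumps 4 from row 1; 4 bumps 6 from row 2; 6 starts row 3. P = [[1, 2, 7], [4], [6]].
Insert 5: 5 bumps 7 from row 1; 7 appends to row 2. P = [[1, 2, 5], [4, 7], [6]].
Insert 3: 3 bumps 5 from row 1; 5 bumps 7 from row 2; 7 appends to row 3. P = [[1, 2, 3], [4, 5], [6, 7]].

So P = [[1, 2, 3], [4, 5], [6, 7]], Q = [[1, 2, 4], [3, 6], [5, 7]].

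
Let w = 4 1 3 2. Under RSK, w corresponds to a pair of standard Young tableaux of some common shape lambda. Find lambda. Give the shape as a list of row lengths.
Row-insert each entry into an empty tableau.

After inserting 4: P = [[4]].
After inserting 1: P = [[1], [4]].
After inserting 3: P = [[1, 3], [4]].
After inserting 2: P = [[1, 2], [3], [4]].

The final insertion tableau P = [[1, 2], [3], [4]] has shape [2, 1, 1].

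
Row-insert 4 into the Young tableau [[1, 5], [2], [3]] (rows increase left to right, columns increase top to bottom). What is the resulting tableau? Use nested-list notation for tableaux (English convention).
[[1, 4], [2, 5], [3]]

In row 1, 4 replaces 5 (the leftmost entry greater than 4); 5 is bumped to row 2. 5 is appended to row 2. The new tableau is [[1, 4], [2, 5], [3]].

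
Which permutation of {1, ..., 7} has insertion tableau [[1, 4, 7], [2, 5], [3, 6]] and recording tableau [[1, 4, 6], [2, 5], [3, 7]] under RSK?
Reverse the RSK construction: for i from n down to 1, find the cell of Q containing i, remove the entry at that cell from P, and reverse-bump it up through P; the value ejected from row 1 is w(i).

Step i=7: Q has 7 at row 3, column 2; remove 6 from row 3 of P and reverse-bump: 6 enters row 2 and ejects 5; 5 enters row 1 and ejects 4. So w(7) = 4. P is now [[1, 5, 7], [2, 6], [3]].
Step i=6: Q has 6 at row 1, column 3; remove that cell from P, ejecting 7. So w(6) = 7. P is now [[1, 5], [2, 6], [3]].
Step i=5: Q has 5 at row 2, column 2; remove 6 from row 2 of P and reverse-bump: 6 enters row 1 and ejects 5. So w(5) = 5. P is now [[1, 6], [2], [3]].
Step i=4: Q has 4 at row 1, column 2; remove that cell from P, ejecting 6. So w(4) = 6. P is now [[1], [2], [3]].
Step i=3: Q has 3 at row 3, column 1; remove 3 from row 3 of P and reverse-bump: 3 enters row 2 and ejects 2; 2 enters row 1 and ejects 1. So w(3) = 1. P is now [[2], [3]].
Step i=2: Q has 2 at row 2, column 1; remove 3 from row 2 of P and reverse-bump: 3 enters row 1 and ejects 2. So w(2) = 2. P is now [[3]].
Step i=1: Q has 1 at row 1, column 1; remove that cell from P, ejecting 3. So w(1) = 3. P is now [].

So w = 3 2 1 6 5 7 4.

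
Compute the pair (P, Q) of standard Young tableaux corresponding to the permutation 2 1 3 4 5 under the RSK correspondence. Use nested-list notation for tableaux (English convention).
P = [[1, 3, 4, 5], [2]], Q = [[1, 3, 4, 5], [2]]

Insert each entry of the permutation into P by Schensted row insertion, recording in Q the position of each new cell.

Insert 2: appended to row 1. P = [[2]], Q = [[1]].
Insert 1: 1 bumps 2 from row 1; 2 starts row 2. P = [[1], [2]], Q = [[1], [2]].
Insert 3: appended to row 1. P = [[1, 3], [2]], Q = [[1, 3], [2]].
Insert 4: appended to row 1. P = [[1, 3, 4], [2]], Q = [[1, 3, 4], [2]].
Insert 5: appended to row 1. P = [[1, 3, 4, 5], [2]], Q = [[1, 3, 4, 5], [2]].

So P = [[1, 3, 4, 5], [2]], Q = [[1, 3, 4, 5], [2]].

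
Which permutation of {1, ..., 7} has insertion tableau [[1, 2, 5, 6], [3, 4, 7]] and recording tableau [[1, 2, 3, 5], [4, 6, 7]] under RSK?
3 4 5 1 7 2 6

Reverse the RSK construction: for i from n down to 1, find the cell of Q containing i, remove the entry at that cell from P, and reverse-bump it up through P; the value ejected from row 1 is w(i).

Step i=7: Q has 7 at row 2, column 3; remove 7 from row 2 of P and reverse-bump: 7 enters row 1 and ejects 6. So w(7) = 6. P is now [[1, 2, 5, 7], [3, 4]].
Step i=6: Q has 6 at row 2, column 2; remove 4 from row 2 of P and reverse-bump: 4 enters row 1 and ejects 2. So w(6) = 2. P is now [[1, 4, 5, 7], [3]].
Step i=5: Q has 5 at row 1, column 4; remove that cell from P, ejecting 7. So w(5) = 7. P is now [[1, 4, 5], [3]].
Step i=4: Q has 4 at row 2, column 1; remove 3 from row 2 of P and reverse-bump: 3 enters row 1 and ejects 1. So w(4) = 1. P is now [[3, 4, 5]].
Step i=3: Q has 3 at row 1, column 3; remove that cell from P, ejecting 5. So w(3) = 5. P is now [[3, 4]].
Step i=2: Q has 2 at row 1, column 2; remove that cell from P, ejecting 4. So w(2) = 4. P is now [[3]].
Step i=1: Q has 1 at row 1, column 1; remove that cell from P, ejecting 3. So w(1) = 3. P is now [].

So w = 3 4 5 1 7 2 6.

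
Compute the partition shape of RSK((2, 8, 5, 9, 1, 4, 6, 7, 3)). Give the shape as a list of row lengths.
[4, 3, 1, 1]

RSK row insertion gives P = [[1, 3, 6, 7], [2, 4, 9], [5], [8]], which has shape [4, 3, 1, 1].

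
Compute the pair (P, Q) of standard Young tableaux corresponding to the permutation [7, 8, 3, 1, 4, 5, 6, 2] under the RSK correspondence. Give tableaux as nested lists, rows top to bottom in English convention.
Insert each entry of the permutation into P by Schensted row insertion, recording in Q the position of each new cell.

Insert 7: appended to row 1. P = [[7]].
Insert 8: appended to row 1. P = [[7, 8]].
Insert 3: 3 bumps 7 from row 1; 7 starts row 2. P = [[3, 8], [7]].
Insert 1: 1 bumps 3 from row 1; 3 bumps 7 from row 2; 7 starts row 3. P = [[1, 8], [3], [7]].
Insert 4: 4 bumps 8 from row 1; 8 appends to row 2. P = [[1, 4], [3, 8], [7]].
Insert 5: appended to row 1. P = [[1, 4, 5], [3, 8], [7]].
Insert 6: appended to row 1. P = [[1, 4, 5, 6], [3, 8], [7]].
Insert 2: 2 bumps 4 from row 1; 4 bumps 8 from row 2; 8 appends to row 3. P = [[1, 2, 5, 6], [3, 4], [7, 8]].

So P = [[1, 2, 5, 6], [3, 4], [7, 8]], Q = [[1, 2, 6, 7], [3, 5], [4, 8]].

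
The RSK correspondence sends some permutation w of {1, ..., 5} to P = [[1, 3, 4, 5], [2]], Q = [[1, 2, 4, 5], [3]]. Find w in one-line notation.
Reverse the RSK construction: for i from n down to 1, find the cell of Q containing i, remove the entry at that cell from P, and reverse-bump it up through P; the value ejected from row 1 is w(i).

Step i=5: Q has 5 at row 1, column 4; remove that cell from P, ejecting 5. So w(5) = 5. P is now [[1, 3, 4], [2]].
Step i=4: Q has 4 at row 1, column 3; remove that cell from P, ejecting 4. So w(4) = 4. P is now [[1, 3], [2]].
Step i=3: Q has 3 at row 2, column 1; remove 2 from row 2 of P and reverse-bump: 2 enters row 1 and ejects 1. So w(3) = 1. P is now [[2, 3]].
Step i=2: Q has 2 at row 1, column 2; remove that cell from P, ejecting 3. So w(2) = 3. P is now [[2]].
Step i=1: Q has 1 at row 1, column 1; remove that cell from P, ejecting 2. So w(1) = 2. P is now [].

So w = 2 3 1 4 5.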